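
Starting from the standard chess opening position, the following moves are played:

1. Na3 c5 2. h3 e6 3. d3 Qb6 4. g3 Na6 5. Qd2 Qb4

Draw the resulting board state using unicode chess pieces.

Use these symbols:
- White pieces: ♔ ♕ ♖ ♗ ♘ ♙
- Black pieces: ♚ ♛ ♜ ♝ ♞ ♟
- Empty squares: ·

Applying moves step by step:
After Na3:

♜ ♞ ♝ ♛ ♚ ♝ ♞ ♜
♟ ♟ ♟ ♟ ♟ ♟ ♟ ♟
· · · · · · · ·
· · · · · · · ·
· · · · · · · ·
♘ · · · · · · ·
♙ ♙ ♙ ♙ ♙ ♙ ♙ ♙
♖ · ♗ ♕ ♔ ♗ ♘ ♖


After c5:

♜ ♞ ♝ ♛ ♚ ♝ ♞ ♜
♟ ♟ · ♟ ♟ ♟ ♟ ♟
· · · · · · · ·
· · ♟ · · · · ·
· · · · · · · ·
♘ · · · · · · ·
♙ ♙ ♙ ♙ ♙ ♙ ♙ ♙
♖ · ♗ ♕ ♔ ♗ ♘ ♖


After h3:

♜ ♞ ♝ ♛ ♚ ♝ ♞ ♜
♟ ♟ · ♟ ♟ ♟ ♟ ♟
· · · · · · · ·
· · ♟ · · · · ·
· · · · · · · ·
♘ · · · · · · ♙
♙ ♙ ♙ ♙ ♙ ♙ ♙ ·
♖ · ♗ ♕ ♔ ♗ ♘ ♖


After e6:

♜ ♞ ♝ ♛ ♚ ♝ ♞ ♜
♟ ♟ · ♟ · ♟ ♟ ♟
· · · · ♟ · · ·
· · ♟ · · · · ·
· · · · · · · ·
♘ · · · · · · ♙
♙ ♙ ♙ ♙ ♙ ♙ ♙ ·
♖ · ♗ ♕ ♔ ♗ ♘ ♖


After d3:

♜ ♞ ♝ ♛ ♚ ♝ ♞ ♜
♟ ♟ · ♟ · ♟ ♟ ♟
· · · · ♟ · · ·
· · ♟ · · · · ·
· · · · · · · ·
♘ · · ♙ · · · ♙
♙ ♙ ♙ · ♙ ♙ ♙ ·
♖ · ♗ ♕ ♔ ♗ ♘ ♖


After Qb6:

♜ ♞ ♝ · ♚ ♝ ♞ ♜
♟ ♟ · ♟ · ♟ ♟ ♟
· ♛ · · ♟ · · ·
· · ♟ · · · · ·
· · · · · · · ·
♘ · · ♙ · · · ♙
♙ ♙ ♙ · ♙ ♙ ♙ ·
♖ · ♗ ♕ ♔ ♗ ♘ ♖


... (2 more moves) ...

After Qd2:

♜ · ♝ · ♚ ♝ ♞ ♜
♟ ♟ · ♟ · ♟ ♟ ♟
♞ ♛ · · ♟ · · ·
· · ♟ · · · · ·
· · · · · · · ·
♘ · · ♙ · · ♙ ♙
♙ ♙ ♙ ♕ ♙ ♙ · ·
♖ · ♗ · ♔ ♗ ♘ ♖


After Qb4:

♜ · ♝ · ♚ ♝ ♞ ♜
♟ ♟ · ♟ · ♟ ♟ ♟
♞ · · · ♟ · · ·
· · ♟ · · · · ·
· ♛ · · · · · ·
♘ · · ♙ · · ♙ ♙
♙ ♙ ♙ ♕ ♙ ♙ · ·
♖ · ♗ · ♔ ♗ ♘ ♖



  a b c d e f g h
  ─────────────────
8│♜ · ♝ · ♚ ♝ ♞ ♜│8
7│♟ ♟ · ♟ · ♟ ♟ ♟│7
6│♞ · · · ♟ · · ·│6
5│· · ♟ · · · · ·│5
4│· ♛ · · · · · ·│4
3│♘ · · ♙ · · ♙ ♙│3
2│♙ ♙ ♙ ♕ ♙ ♙ · ·│2
1│♖ · ♗ · ♔ ♗ ♘ ♖│1
  ─────────────────
  a b c d e f g h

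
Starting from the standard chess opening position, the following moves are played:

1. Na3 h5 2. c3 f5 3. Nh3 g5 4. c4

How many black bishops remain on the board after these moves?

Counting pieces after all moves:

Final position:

  a b c d e f g h
  ─────────────────
8│♜ ♞ ♝ ♛ ♚ ♝ ♞ ♜│8
7│♟ ♟ ♟ ♟ ♟ · · ·│7
6│· · · · · · · ·│6
5│· · · · · ♟ ♟ ♟│5
4│· · ♙ · · · · ·│4
3│♘ · · · · · · ♘│3
2│♙ ♙ · ♙ ♙ ♙ ♙ ♙│2
1│♖ · ♗ ♕ ♔ ♗ · ♖│1
  ─────────────────
  a b c d e f g h


2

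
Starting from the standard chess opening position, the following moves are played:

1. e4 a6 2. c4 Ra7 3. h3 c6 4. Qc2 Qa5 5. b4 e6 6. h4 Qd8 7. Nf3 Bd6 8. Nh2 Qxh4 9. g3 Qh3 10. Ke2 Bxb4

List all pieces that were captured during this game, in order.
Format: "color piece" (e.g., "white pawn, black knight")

Tracking captures:
  Qxh4: captured white pawn
  Bxb4: captured white pawn

white pawn, white pawn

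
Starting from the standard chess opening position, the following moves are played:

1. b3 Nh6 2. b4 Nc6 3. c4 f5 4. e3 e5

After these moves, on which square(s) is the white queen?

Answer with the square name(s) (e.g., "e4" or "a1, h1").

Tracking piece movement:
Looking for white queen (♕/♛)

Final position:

  a b c d e f g h
  ─────────────────
8│♜ · ♝ ♛ ♚ ♝ · ♜│8
7│♟ ♟ ♟ ♟ · · ♟ ♟│7
6│· · ♞ · · · · ♞│6
5│· · · · ♟ ♟ · ·│5
4│· ♙ ♙ · · · · ·│4
3│· · · · ♙ · · ·│3
2│♙ · · ♙ · ♙ ♙ ♙│2
1│♖ ♘ ♗ ♕ ♔ ♗ ♘ ♖│1
  ─────────────────
  a b c d e f g h


d1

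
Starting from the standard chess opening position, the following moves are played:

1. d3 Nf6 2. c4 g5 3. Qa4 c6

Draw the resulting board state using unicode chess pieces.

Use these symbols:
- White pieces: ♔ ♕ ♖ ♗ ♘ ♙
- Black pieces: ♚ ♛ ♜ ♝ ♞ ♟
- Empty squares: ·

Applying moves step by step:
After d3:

♜ ♞ ♝ ♛ ♚ ♝ ♞ ♜
♟ ♟ ♟ ♟ ♟ ♟ ♟ ♟
· · · · · · · ·
· · · · · · · ·
· · · · · · · ·
· · · ♙ · · · ·
♙ ♙ ♙ · ♙ ♙ ♙ ♙
♖ ♘ ♗ ♕ ♔ ♗ ♘ ♖


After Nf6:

♜ ♞ ♝ ♛ ♚ ♝ · ♜
♟ ♟ ♟ ♟ ♟ ♟ ♟ ♟
· · · · · ♞ · ·
· · · · · · · ·
· · · · · · · ·
· · · ♙ · · · ·
♙ ♙ ♙ · ♙ ♙ ♙ ♙
♖ ♘ ♗ ♕ ♔ ♗ ♘ ♖


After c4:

♜ ♞ ♝ ♛ ♚ ♝ · ♜
♟ ♟ ♟ ♟ ♟ ♟ ♟ ♟
· · · · · ♞ · ·
· · · · · · · ·
· · ♙ · · · · ·
· · · ♙ · · · ·
♙ ♙ · · ♙ ♙ ♙ ♙
♖ ♘ ♗ ♕ ♔ ♗ ♘ ♖


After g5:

♜ ♞ ♝ ♛ ♚ ♝ · ♜
♟ ♟ ♟ ♟ ♟ ♟ · ♟
· · · · · ♞ · ·
· · · · · · ♟ ·
· · ♙ · · · · ·
· · · ♙ · · · ·
♙ ♙ · · ♙ ♙ ♙ ♙
♖ ♘ ♗ ♕ ♔ ♗ ♘ ♖


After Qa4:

♜ ♞ ♝ ♛ ♚ ♝ · ♜
♟ ♟ ♟ ♟ ♟ ♟ · ♟
· · · · · ♞ · ·
· · · · · · ♟ ·
♕ · ♙ · · · · ·
· · · ♙ · · · ·
♙ ♙ · · ♙ ♙ ♙ ♙
♖ ♘ ♗ · ♔ ♗ ♘ ♖


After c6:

♜ ♞ ♝ ♛ ♚ ♝ · ♜
♟ ♟ · ♟ ♟ ♟ · ♟
· · ♟ · · ♞ · ·
· · · · · · ♟ ·
♕ · ♙ · · · · ·
· · · ♙ · · · ·
♙ ♙ · · ♙ ♙ ♙ ♙
♖ ♘ ♗ · ♔ ♗ ♘ ♖



  a b c d e f g h
  ─────────────────
8│♜ ♞ ♝ ♛ ♚ ♝ · ♜│8
7│♟ ♟ · ♟ ♟ ♟ · ♟│7
6│· · ♟ · · ♞ · ·│6
5│· · · · · · ♟ ·│5
4│♕ · ♙ · · · · ·│4
3│· · · ♙ · · · ·│3
2│♙ ♙ · · ♙ ♙ ♙ ♙│2
1│♖ ♘ ♗ · ♔ ♗ ♘ ♖│1
  ─────────────────
  a b c d e f g h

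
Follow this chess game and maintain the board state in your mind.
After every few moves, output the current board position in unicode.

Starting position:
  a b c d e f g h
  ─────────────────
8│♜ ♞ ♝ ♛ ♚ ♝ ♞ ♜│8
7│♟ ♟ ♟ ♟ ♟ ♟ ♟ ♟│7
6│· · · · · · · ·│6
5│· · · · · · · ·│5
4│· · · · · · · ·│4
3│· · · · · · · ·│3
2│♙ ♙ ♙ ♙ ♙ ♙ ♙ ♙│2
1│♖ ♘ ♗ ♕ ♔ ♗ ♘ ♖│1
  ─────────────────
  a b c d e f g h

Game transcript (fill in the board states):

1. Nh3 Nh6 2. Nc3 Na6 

  a b c d e f g h
  ─────────────────
8│♜ · ♝ ♛ ♚ ♝ · ♜│8
7│♟ ♟ ♟ ♟ ♟ ♟ ♟ ♟│7
6│♞ · · · · · · ♞│6
5│· · · · · · · ·│5
4│· · · · · · · ·│4
3│· · ♘ · · · · ♘│3
2│♙ ♙ ♙ ♙ ♙ ♙ ♙ ♙│2
1│♖ · ♗ ♕ ♔ ♗ · ♖│1
  ─────────────────
  a b c d e f g h

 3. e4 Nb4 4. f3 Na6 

  a b c d e f g h
  ─────────────────
8│♜ · ♝ ♛ ♚ ♝ · ♜│8
7│♟ ♟ ♟ ♟ ♟ ♟ ♟ ♟│7
6│♞ · · · · · · ♞│6
5│· · · · · · · ·│5
4│· · · · ♙ · · ·│4
3│· · ♘ · · ♙ · ♘│3
2│♙ ♙ ♙ ♙ · · ♙ ♙│2
1│♖ · ♗ ♕ ♔ ♗ · ♖│1
  ─────────────────
  a b c d e f g h

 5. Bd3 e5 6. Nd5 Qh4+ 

  a b c d e f g h
  ─────────────────
8│♜ · ♝ · ♚ ♝ · ♜│8
7│♟ ♟ ♟ ♟ · ♟ ♟ ♟│7
6│♞ · · · · · · ♞│6
5│· · · ♘ ♟ · · ·│5
4│· · · · ♙ · · ♛│4
3│· · · ♗ · ♙ · ♘│3
2│♙ ♙ ♙ ♙ · · ♙ ♙│2
1│♖ · ♗ ♕ ♔ · · ♖│1
  ─────────────────
  a b c d e f g h

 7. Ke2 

  a b c d e f g h
  ─────────────────
8│♜ · ♝ · ♚ ♝ · ♜│8
7│♟ ♟ ♟ ♟ · ♟ ♟ ♟│7
6│♞ · · · · · · ♞│6
5│· · · ♘ ♟ · · ·│5
4│· · · · ♙ · · ♛│4
3│· · · ♗ · ♙ · ♘│3
2│♙ ♙ ♙ ♙ ♔ · ♙ ♙│2
1│♖ · ♗ ♕ · · · ♖│1
  ─────────────────
  a b c d e f g h


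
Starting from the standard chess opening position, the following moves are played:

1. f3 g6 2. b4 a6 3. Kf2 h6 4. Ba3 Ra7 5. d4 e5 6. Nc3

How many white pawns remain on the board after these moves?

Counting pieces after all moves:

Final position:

  a b c d e f g h
  ─────────────────
8│· ♞ ♝ ♛ ♚ ♝ ♞ ♜│8
7│♜ ♟ ♟ ♟ · ♟ · ·│7
6│♟ · · · · · ♟ ♟│6
5│· · · · ♟ · · ·│5
4│· ♙ · ♙ · · · ·│4
3│♗ · ♘ · · ♙ · ·│3
2│♙ · ♙ · ♙ ♔ ♙ ♙│2
1│♖ · · ♕ · ♗ ♘ ♖│1
  ─────────────────
  a b c d e f g h


8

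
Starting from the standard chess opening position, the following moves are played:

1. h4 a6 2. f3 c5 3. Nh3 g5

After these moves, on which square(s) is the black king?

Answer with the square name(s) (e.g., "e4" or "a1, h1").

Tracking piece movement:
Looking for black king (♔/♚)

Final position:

  a b c d e f g h
  ─────────────────
8│♜ ♞ ♝ ♛ ♚ ♝ ♞ ♜│8
7│· ♟ · ♟ ♟ ♟ · ♟│7
6│♟ · · · · · · ·│6
5│· · ♟ · · · ♟ ·│5
4│· · · · · · · ♙│4
3│· · · · · ♙ · ♘│3
2│♙ ♙ ♙ ♙ ♙ · ♙ ·│2
1│♖ ♘ ♗ ♕ ♔ ♗ · ♖│1
  ─────────────────
  a b c d e f g h


e8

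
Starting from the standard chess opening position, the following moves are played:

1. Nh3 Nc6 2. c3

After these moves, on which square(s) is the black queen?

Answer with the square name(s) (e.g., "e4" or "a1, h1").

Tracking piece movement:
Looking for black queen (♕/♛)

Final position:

  a b c d e f g h
  ─────────────────
8│♜ · ♝ ♛ ♚ ♝ ♞ ♜│8
7│♟ ♟ ♟ ♟ ♟ ♟ ♟ ♟│7
6│· · ♞ · · · · ·│6
5│· · · · · · · ·│5
4│· · · · · · · ·│4
3│· · ♙ · · · · ♘│3
2│♙ ♙ · ♙ ♙ ♙ ♙ ♙│2
1│♖ ♘ ♗ ♕ ♔ ♗ · ♖│1
  ─────────────────
  a b c d e f g h


d8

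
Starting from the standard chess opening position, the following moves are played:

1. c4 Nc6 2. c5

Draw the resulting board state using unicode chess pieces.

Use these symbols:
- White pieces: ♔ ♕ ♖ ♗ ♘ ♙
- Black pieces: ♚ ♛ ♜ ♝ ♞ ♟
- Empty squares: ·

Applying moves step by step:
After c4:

♜ ♞ ♝ ♛ ♚ ♝ ♞ ♜
♟ ♟ ♟ ♟ ♟ ♟ ♟ ♟
· · · · · · · ·
· · · · · · · ·
· · ♙ · · · · ·
· · · · · · · ·
♙ ♙ · ♙ ♙ ♙ ♙ ♙
♖ ♘ ♗ ♕ ♔ ♗ ♘ ♖


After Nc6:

♜ · ♝ ♛ ♚ ♝ ♞ ♜
♟ ♟ ♟ ♟ ♟ ♟ ♟ ♟
· · ♞ · · · · ·
· · · · · · · ·
· · ♙ · · · · ·
· · · · · · · ·
♙ ♙ · ♙ ♙ ♙ ♙ ♙
♖ ♘ ♗ ♕ ♔ ♗ ♘ ♖


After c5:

♜ · ♝ ♛ ♚ ♝ ♞ ♜
♟ ♟ ♟ ♟ ♟ ♟ ♟ ♟
· · ♞ · · · · ·
· · ♙ · · · · ·
· · · · · · · ·
· · · · · · · ·
♙ ♙ · ♙ ♙ ♙ ♙ ♙
♖ ♘ ♗ ♕ ♔ ♗ ♘ ♖



  a b c d e f g h
  ─────────────────
8│♜ · ♝ ♛ ♚ ♝ ♞ ♜│8
7│♟ ♟ ♟ ♟ ♟ ♟ ♟ ♟│7
6│· · ♞ · · · · ·│6
5│· · ♙ · · · · ·│5
4│· · · · · · · ·│4
3│· · · · · · · ·│3
2│♙ ♙ · ♙ ♙ ♙ ♙ ♙│2
1│♖ ♘ ♗ ♕ ♔ ♗ ♘ ♖│1
  ─────────────────
  a b c d e f g h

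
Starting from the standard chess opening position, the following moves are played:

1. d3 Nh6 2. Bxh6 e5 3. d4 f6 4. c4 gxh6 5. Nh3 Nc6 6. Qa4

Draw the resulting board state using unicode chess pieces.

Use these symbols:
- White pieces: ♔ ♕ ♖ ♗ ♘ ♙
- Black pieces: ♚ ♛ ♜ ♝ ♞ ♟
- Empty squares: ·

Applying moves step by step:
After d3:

♜ ♞ ♝ ♛ ♚ ♝ ♞ ♜
♟ ♟ ♟ ♟ ♟ ♟ ♟ ♟
· · · · · · · ·
· · · · · · · ·
· · · · · · · ·
· · · ♙ · · · ·
♙ ♙ ♙ · ♙ ♙ ♙ ♙
♖ ♘ ♗ ♕ ♔ ♗ ♘ ♖


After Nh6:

♜ ♞ ♝ ♛ ♚ ♝ · ♜
♟ ♟ ♟ ♟ ♟ ♟ ♟ ♟
· · · · · · · ♞
· · · · · · · ·
· · · · · · · ·
· · · ♙ · · · ·
♙ ♙ ♙ · ♙ ♙ ♙ ♙
♖ ♘ ♗ ♕ ♔ ♗ ♘ ♖


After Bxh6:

♜ ♞ ♝ ♛ ♚ ♝ · ♜
♟ ♟ ♟ ♟ ♟ ♟ ♟ ♟
· · · · · · · ♗
· · · · · · · ·
· · · · · · · ·
· · · ♙ · · · ·
♙ ♙ ♙ · ♙ ♙ ♙ ♙
♖ ♘ · ♕ ♔ ♗ ♘ ♖


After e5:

♜ ♞ ♝ ♛ ♚ ♝ · ♜
♟ ♟ ♟ ♟ · ♟ ♟ ♟
· · · · · · · ♗
· · · · ♟ · · ·
· · · · · · · ·
· · · ♙ · · · ·
♙ ♙ ♙ · ♙ ♙ ♙ ♙
♖ ♘ · ♕ ♔ ♗ ♘ ♖


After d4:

♜ ♞ ♝ ♛ ♚ ♝ · ♜
♟ ♟ ♟ ♟ · ♟ ♟ ♟
· · · · · · · ♗
· · · · ♟ · · ·
· · · ♙ · · · ·
· · · · · · · ·
♙ ♙ ♙ · ♙ ♙ ♙ ♙
♖ ♘ · ♕ ♔ ♗ ♘ ♖


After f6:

♜ ♞ ♝ ♛ ♚ ♝ · ♜
♟ ♟ ♟ ♟ · · ♟ ♟
· · · · · ♟ · ♗
· · · · ♟ · · ·
· · · ♙ · · · ·
· · · · · · · ·
♙ ♙ ♙ · ♙ ♙ ♙ ♙
♖ ♘ · ♕ ♔ ♗ ♘ ♖


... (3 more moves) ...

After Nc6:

♜ · ♝ ♛ ♚ ♝ · ♜
♟ ♟ ♟ ♟ · · · ♟
· · ♞ · · ♟ · ♟
· · · · ♟ · · ·
· · ♙ ♙ · · · ·
· · · · · · · ♘
♙ ♙ · · ♙ ♙ ♙ ♙
♖ ♘ · ♕ ♔ ♗ · ♖


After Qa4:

♜ · ♝ ♛ ♚ ♝ · ♜
♟ ♟ ♟ ♟ · · · ♟
· · ♞ · · ♟ · ♟
· · · · ♟ · · ·
♕ · ♙ ♙ · · · ·
· · · · · · · ♘
♙ ♙ · · ♙ ♙ ♙ ♙
♖ ♘ · · ♔ ♗ · ♖



  a b c d e f g h
  ─────────────────
8│♜ · ♝ ♛ ♚ ♝ · ♜│8
7│♟ ♟ ♟ ♟ · · · ♟│7
6│· · ♞ · · ♟ · ♟│6
5│· · · · ♟ · · ·│5
4│♕ · ♙ ♙ · · · ·│4
3│· · · · · · · ♘│3
2│♙ ♙ · · ♙ ♙ ♙ ♙│2
1│♖ ♘ · · ♔ ♗ · ♖│1
  ─────────────────
  a b c d e f g h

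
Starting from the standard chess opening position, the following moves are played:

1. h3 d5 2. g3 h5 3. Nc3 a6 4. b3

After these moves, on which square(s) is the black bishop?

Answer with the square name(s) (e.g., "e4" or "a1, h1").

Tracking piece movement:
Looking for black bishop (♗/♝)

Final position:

  a b c d e f g h
  ─────────────────
8│♜ ♞ ♝ ♛ ♚ ♝ ♞ ♜│8
7│· ♟ ♟ · ♟ ♟ ♟ ·│7
6│♟ · · · · · · ·│6
5│· · · ♟ · · · ♟│5
4│· · · · · · · ·│4
3│· ♙ ♘ · · · ♙ ♙│3
2│♙ · ♙ ♙ ♙ ♙ · ·│2
1│♖ · ♗ ♕ ♔ ♗ ♘ ♖│1
  ─────────────────
  a b c d e f g h


c8, f8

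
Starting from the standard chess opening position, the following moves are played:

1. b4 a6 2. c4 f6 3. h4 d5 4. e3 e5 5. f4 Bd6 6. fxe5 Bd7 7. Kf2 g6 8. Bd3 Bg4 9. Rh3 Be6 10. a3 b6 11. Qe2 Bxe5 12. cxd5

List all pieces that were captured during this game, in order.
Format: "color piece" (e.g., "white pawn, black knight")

Tracking captures:
  fxe5: captured black pawn
  Bxe5: captured white pawn
  cxd5: captured black pawn

black pawn, white pawn, black pawn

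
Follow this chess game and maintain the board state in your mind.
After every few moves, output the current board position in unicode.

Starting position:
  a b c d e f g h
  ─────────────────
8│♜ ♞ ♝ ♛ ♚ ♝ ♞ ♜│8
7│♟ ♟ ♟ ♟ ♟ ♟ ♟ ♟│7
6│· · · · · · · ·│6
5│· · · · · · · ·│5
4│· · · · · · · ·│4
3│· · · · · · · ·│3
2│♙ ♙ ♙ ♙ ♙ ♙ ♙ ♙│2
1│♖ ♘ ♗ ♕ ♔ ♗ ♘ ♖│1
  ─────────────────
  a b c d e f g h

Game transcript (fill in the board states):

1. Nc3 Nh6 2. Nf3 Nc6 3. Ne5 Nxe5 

  a b c d e f g h
  ─────────────────
8│♜ · ♝ ♛ ♚ ♝ · ♜│8
7│♟ ♟ ♟ ♟ ♟ ♟ ♟ ♟│7
6│· · · · · · · ♞│6
5│· · · · ♞ · · ·│5
4│· · · · · · · ·│4
3│· · ♘ · · · · ·│3
2│♙ ♙ ♙ ♙ ♙ ♙ ♙ ♙│2
1│♖ · ♗ ♕ ♔ ♗ · ♖│1
  ─────────────────
  a b c d e f g h

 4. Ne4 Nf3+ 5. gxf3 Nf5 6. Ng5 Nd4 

  a b c d e f g h
  ─────────────────
8│♜ · ♝ ♛ ♚ ♝ · ♜│8
7│♟ ♟ ♟ ♟ ♟ ♟ ♟ ♟│7
6│· · · · · · · ·│6
5│· · · · · · ♘ ·│5
4│· · · ♞ · · · ·│4
3│· · · · · ♙ · ·│3
2│♙ ♙ ♙ ♙ ♙ ♙ · ♙│2
1│♖ · ♗ ♕ ♔ ♗ · ♖│1
  ─────────────────
  a b c d e f g h

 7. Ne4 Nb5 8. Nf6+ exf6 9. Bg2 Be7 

  a b c d e f g h
  ─────────────────
8│♜ · ♝ ♛ ♚ · · ♜│8
7│♟ ♟ ♟ ♟ ♝ ♟ ♟ ♟│7
6│· · · · · ♟ · ·│6
5│· ♞ · · · · · ·│5
4│· · · · · · · ·│4
3│· · · · · ♙ · ·│3
2│♙ ♙ ♙ ♙ ♙ ♙ ♗ ♙│2
1│♖ · ♗ ♕ ♔ · · ♖│1
  ─────────────────
  a b c d e f g h

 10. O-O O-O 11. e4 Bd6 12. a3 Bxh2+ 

  a b c d e f g h
  ─────────────────
8│♜ · ♝ ♛ · ♜ ♚ ·│8
7│♟ ♟ ♟ ♟ · ♟ ♟ ♟│7
6│· · · · · ♟ · ·│6
5│· ♞ · · · · · ·│5
4│· · · · ♙ · · ·│4
3│♙ · · · · ♙ · ·│3
2│· ♙ ♙ ♙ · ♙ ♗ ♝│2
1│♖ · ♗ ♕ · ♖ ♔ ·│1
  ─────────────────
  a b c d e f g h

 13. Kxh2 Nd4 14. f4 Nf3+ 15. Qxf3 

  a b c d e f g h
  ─────────────────
8│♜ · ♝ ♛ · ♜ ♚ ·│8
7│♟ ♟ ♟ ♟ · ♟ ♟ ♟│7
6│· · · · · ♟ · ·│6
5│· · · · · · · ·│5
4│· · · · ♙ ♙ · ·│4
3│♙ · · · · ♕ · ·│3
2│· ♙ ♙ ♙ · ♙ ♗ ♔│2
1│♖ · ♗ · · ♖ · ·│1
  ─────────────────
  a b c d e f g h


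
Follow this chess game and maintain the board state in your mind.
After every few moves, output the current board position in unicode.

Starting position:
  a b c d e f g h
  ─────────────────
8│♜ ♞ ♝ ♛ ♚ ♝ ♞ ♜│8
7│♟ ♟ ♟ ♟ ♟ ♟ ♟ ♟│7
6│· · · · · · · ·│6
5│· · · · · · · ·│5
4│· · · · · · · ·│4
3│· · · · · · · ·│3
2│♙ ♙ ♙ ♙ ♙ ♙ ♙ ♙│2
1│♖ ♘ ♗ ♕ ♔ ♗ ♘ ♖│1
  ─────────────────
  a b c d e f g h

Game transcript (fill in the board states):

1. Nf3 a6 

  a b c d e f g h
  ─────────────────
8│♜ ♞ ♝ ♛ ♚ ♝ ♞ ♜│8
7│· ♟ ♟ ♟ ♟ ♟ ♟ ♟│7
6│♟ · · · · · · ·│6
5│· · · · · · · ·│5
4│· · · · · · · ·│4
3│· · · · · ♘ · ·│3
2│♙ ♙ ♙ ♙ ♙ ♙ ♙ ♙│2
1│♖ ♘ ♗ ♕ ♔ ♗ · ♖│1
  ─────────────────
  a b c d e f g h

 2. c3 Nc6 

  a b c d e f g h
  ─────────────────
8│♜ · ♝ ♛ ♚ ♝ ♞ ♜│8
7│· ♟ ♟ ♟ ♟ ♟ ♟ ♟│7
6│♟ · ♞ · · · · ·│6
5│· · · · · · · ·│5
4│· · · · · · · ·│4
3│· · ♙ · · ♘ · ·│3
2│♙ ♙ · ♙ ♙ ♙ ♙ ♙│2
1│♖ ♘ ♗ ♕ ♔ ♗ · ♖│1
  ─────────────────
  a b c d e f g h

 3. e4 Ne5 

  a b c d e f g h
  ─────────────────
8│♜ · ♝ ♛ ♚ ♝ ♞ ♜│8
7│· ♟ ♟ ♟ ♟ ♟ ♟ ♟│7
6│♟ · · · · · · ·│6
5│· · · · ♞ · · ·│5
4│· · · · ♙ · · ·│4
3│· · ♙ · · ♘ · ·│3
2│♙ ♙ · ♙ · ♙ ♙ ♙│2
1│♖ ♘ ♗ ♕ ♔ ♗ · ♖│1
  ─────────────────
  a b c d e f g h



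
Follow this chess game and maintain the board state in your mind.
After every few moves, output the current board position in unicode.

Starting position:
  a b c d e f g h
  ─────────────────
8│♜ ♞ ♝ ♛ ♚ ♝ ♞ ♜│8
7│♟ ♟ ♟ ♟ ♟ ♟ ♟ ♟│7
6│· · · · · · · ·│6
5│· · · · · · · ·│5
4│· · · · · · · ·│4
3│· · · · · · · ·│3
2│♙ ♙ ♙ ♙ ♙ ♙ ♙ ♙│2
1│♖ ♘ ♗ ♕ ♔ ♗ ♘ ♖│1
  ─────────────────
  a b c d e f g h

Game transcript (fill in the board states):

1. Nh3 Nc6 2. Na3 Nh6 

  a b c d e f g h
  ─────────────────
8│♜ · ♝ ♛ ♚ ♝ · ♜│8
7│♟ ♟ ♟ ♟ ♟ ♟ ♟ ♟│7
6│· · ♞ · · · · ♞│6
5│· · · · · · · ·│5
4│· · · · · · · ·│4
3│♘ · · · · · · ♘│3
2│♙ ♙ ♙ ♙ ♙ ♙ ♙ ♙│2
1│♖ · ♗ ♕ ♔ ♗ · ♖│1
  ─────────────────
  a b c d e f g h

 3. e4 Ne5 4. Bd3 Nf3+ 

  a b c d e f g h
  ─────────────────
8│♜ · ♝ ♛ ♚ ♝ · ♜│8
7│♟ ♟ ♟ ♟ ♟ ♟ ♟ ♟│7
6│· · · · · · · ♞│6
5│· · · · · · · ·│5
4│· · · · ♙ · · ·│4
3│♘ · · ♗ · ♞ · ♘│3
2│♙ ♙ ♙ ♙ · ♙ ♙ ♙│2
1│♖ · ♗ ♕ ♔ · · ♖│1
  ─────────────────
  a b c d e f g h

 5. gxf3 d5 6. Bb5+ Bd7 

  a b c d e f g h
  ─────────────────
8│♜ · · ♛ ♚ ♝ · ♜│8
7│♟ ♟ ♟ ♝ ♟ ♟ ♟ ♟│7
6│· · · · · · · ♞│6
5│· ♗ · ♟ · · · ·│5
4│· · · · ♙ · · ·│4
3│♘ · · · · ♙ · ♘│3
2│♙ ♙ ♙ ♙ · ♙ · ♙│2
1│♖ · ♗ ♕ ♔ · · ♖│1
  ─────────────────
  a b c d e f g h

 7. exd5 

  a b c d e f g h
  ─────────────────
8│♜ · · ♛ ♚ ♝ · ♜│8
7│♟ ♟ ♟ ♝ ♟ ♟ ♟ ♟│7
6│· · · · · · · ♞│6
5│· ♗ · ♙ · · · ·│5
4│· · · · · · · ·│4
3│♘ · · · · ♙ · ♘│3
2│♙ ♙ ♙ ♙ · ♙ · ♙│2
1│♖ · ♗ ♕ ♔ · · ♖│1
  ─────────────────
  a b c d e f g h


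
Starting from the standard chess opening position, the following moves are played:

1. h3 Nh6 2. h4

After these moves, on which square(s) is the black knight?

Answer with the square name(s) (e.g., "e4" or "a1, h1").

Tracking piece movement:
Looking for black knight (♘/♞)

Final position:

  a b c d e f g h
  ─────────────────
8│♜ ♞ ♝ ♛ ♚ ♝ · ♜│8
7│♟ ♟ ♟ ♟ ♟ ♟ ♟ ♟│7
6│· · · · · · · ♞│6
5│· · · · · · · ·│5
4│· · · · · · · ♙│4
3│· · · · · · · ·│3
2│♙ ♙ ♙ ♙ ♙ ♙ ♙ ·│2
1│♖ ♘ ♗ ♕ ♔ ♗ ♘ ♖│1
  ─────────────────
  a b c d e f g h


b8, h6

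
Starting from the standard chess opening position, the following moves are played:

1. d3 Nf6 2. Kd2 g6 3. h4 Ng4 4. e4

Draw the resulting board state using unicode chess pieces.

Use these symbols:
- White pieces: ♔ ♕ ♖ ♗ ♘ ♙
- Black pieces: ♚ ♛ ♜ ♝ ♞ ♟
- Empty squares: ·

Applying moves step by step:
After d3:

♜ ♞ ♝ ♛ ♚ ♝ ♞ ♜
♟ ♟ ♟ ♟ ♟ ♟ ♟ ♟
· · · · · · · ·
· · · · · · · ·
· · · · · · · ·
· · · ♙ · · · ·
♙ ♙ ♙ · ♙ ♙ ♙ ♙
♖ ♘ ♗ ♕ ♔ ♗ ♘ ♖


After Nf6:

♜ ♞ ♝ ♛ ♚ ♝ · ♜
♟ ♟ ♟ ♟ ♟ ♟ ♟ ♟
· · · · · ♞ · ·
· · · · · · · ·
· · · · · · · ·
· · · ♙ · · · ·
♙ ♙ ♙ · ♙ ♙ ♙ ♙
♖ ♘ ♗ ♕ ♔ ♗ ♘ ♖


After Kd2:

♜ ♞ ♝ ♛ ♚ ♝ · ♜
♟ ♟ ♟ ♟ ♟ ♟ ♟ ♟
· · · · · ♞ · ·
· · · · · · · ·
· · · · · · · ·
· · · ♙ · · · ·
♙ ♙ ♙ ♔ ♙ ♙ ♙ ♙
♖ ♘ ♗ ♕ · ♗ ♘ ♖


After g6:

♜ ♞ ♝ ♛ ♚ ♝ · ♜
♟ ♟ ♟ ♟ ♟ ♟ · ♟
· · · · · ♞ ♟ ·
· · · · · · · ·
· · · · · · · ·
· · · ♙ · · · ·
♙ ♙ ♙ ♔ ♙ ♙ ♙ ♙
♖ ♘ ♗ ♕ · ♗ ♘ ♖


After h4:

♜ ♞ ♝ ♛ ♚ ♝ · ♜
♟ ♟ ♟ ♟ ♟ ♟ · ♟
· · · · · ♞ ♟ ·
· · · · · · · ·
· · · · · · · ♙
· · · ♙ · · · ·
♙ ♙ ♙ ♔ ♙ ♙ ♙ ·
♖ ♘ ♗ ♕ · ♗ ♘ ♖


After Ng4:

♜ ♞ ♝ ♛ ♚ ♝ · ♜
♟ ♟ ♟ ♟ ♟ ♟ · ♟
· · · · · · ♟ ·
· · · · · · · ·
· · · · · · ♞ ♙
· · · ♙ · · · ·
♙ ♙ ♙ ♔ ♙ ♙ ♙ ·
♖ ♘ ♗ ♕ · ♗ ♘ ♖


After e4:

♜ ♞ ♝ ♛ ♚ ♝ · ♜
♟ ♟ ♟ ♟ ♟ ♟ · ♟
· · · · · · ♟ ·
· · · · · · · ·
· · · · ♙ · ♞ ♙
· · · ♙ · · · ·
♙ ♙ ♙ ♔ · ♙ ♙ ·
♖ ♘ ♗ ♕ · ♗ ♘ ♖



  a b c d e f g h
  ─────────────────
8│♜ ♞ ♝ ♛ ♚ ♝ · ♜│8
7│♟ ♟ ♟ ♟ ♟ ♟ · ♟│7
6│· · · · · · ♟ ·│6
5│· · · · · · · ·│5
4│· · · · ♙ · ♞ ♙│4
3│· · · ♙ · · · ·│3
2│♙ ♙ ♙ ♔ · ♙ ♙ ·│2
1│♖ ♘ ♗ ♕ · ♗ ♘ ♖│1
  ─────────────────
  a b c d e f g h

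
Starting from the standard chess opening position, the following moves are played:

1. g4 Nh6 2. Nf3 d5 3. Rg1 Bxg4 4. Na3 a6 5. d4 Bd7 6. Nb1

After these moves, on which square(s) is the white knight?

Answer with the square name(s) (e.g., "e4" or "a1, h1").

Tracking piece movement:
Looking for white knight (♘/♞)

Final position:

  a b c d e f g h
  ─────────────────
8│♜ ♞ · ♛ ♚ ♝ · ♜│8
7│· ♟ ♟ ♝ ♟ ♟ ♟ ♟│7
6│♟ · · · · · · ♞│6
5│· · · ♟ · · · ·│5
4│· · · ♙ · · · ·│4
3│· · · · · ♘ · ·│3
2│♙ ♙ ♙ · ♙ ♙ · ♙│2
1│♖ ♘ ♗ ♕ ♔ ♗ ♖ ·│1
  ─────────────────
  a b c d e f g h


b1, f3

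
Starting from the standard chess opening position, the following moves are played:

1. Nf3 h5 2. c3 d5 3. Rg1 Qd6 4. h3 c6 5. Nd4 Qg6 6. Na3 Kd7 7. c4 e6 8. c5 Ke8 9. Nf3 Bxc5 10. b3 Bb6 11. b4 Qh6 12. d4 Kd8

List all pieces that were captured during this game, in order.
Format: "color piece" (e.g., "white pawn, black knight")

Tracking captures:
  Bxc5: captured white pawn

white pawn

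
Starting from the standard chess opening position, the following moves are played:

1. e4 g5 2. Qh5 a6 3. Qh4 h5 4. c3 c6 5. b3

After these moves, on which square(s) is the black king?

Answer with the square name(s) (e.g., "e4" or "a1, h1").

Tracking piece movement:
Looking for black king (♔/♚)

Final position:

  a b c d e f g h
  ─────────────────
8│♜ ♞ ♝ ♛ ♚ ♝ ♞ ♜│8
7│· ♟ · ♟ ♟ ♟ · ·│7
6│♟ · ♟ · · · · ·│6
5│· · · · · · ♟ ♟│5
4│· · · · ♙ · · ♕│4
3│· ♙ ♙ · · · · ·│3
2│♙ · · ♙ · ♙ ♙ ♙│2
1│♖ ♘ ♗ · ♔ ♗ ♘ ♖│1
  ─────────────────
  a b c d e f g h


e8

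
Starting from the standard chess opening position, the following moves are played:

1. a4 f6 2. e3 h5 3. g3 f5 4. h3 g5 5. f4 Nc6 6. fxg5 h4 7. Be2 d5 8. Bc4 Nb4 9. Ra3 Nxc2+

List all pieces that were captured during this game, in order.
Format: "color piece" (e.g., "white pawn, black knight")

Tracking captures:
  fxg5: captured black pawn
  Nxc2+: captured white pawn

black pawn, white pawn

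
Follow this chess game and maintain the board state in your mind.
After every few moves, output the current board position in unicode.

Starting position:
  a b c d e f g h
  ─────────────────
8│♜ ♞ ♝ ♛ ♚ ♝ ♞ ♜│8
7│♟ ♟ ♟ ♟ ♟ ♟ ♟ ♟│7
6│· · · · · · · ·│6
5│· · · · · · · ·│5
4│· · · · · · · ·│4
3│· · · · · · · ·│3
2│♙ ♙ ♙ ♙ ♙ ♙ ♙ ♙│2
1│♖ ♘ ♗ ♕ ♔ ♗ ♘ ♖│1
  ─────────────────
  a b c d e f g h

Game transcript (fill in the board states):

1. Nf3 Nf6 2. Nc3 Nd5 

  a b c d e f g h
  ─────────────────
8│♜ ♞ ♝ ♛ ♚ ♝ · ♜│8
7│♟ ♟ ♟ ♟ ♟ ♟ ♟ ♟│7
6│· · · · · · · ·│6
5│· · · ♞ · · · ·│5
4│· · · · · · · ·│4
3│· · ♘ · · ♘ · ·│3
2│♙ ♙ ♙ ♙ ♙ ♙ ♙ ♙│2
1│♖ · ♗ ♕ ♔ ♗ · ♖│1
  ─────────────────
  a b c d e f g h

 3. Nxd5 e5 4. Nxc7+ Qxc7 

  a b c d e f g h
  ─────────────────
8│♜ ♞ ♝ · ♚ ♝ · ♜│8
7│♟ ♟ ♛ ♟ · ♟ ♟ ♟│7
6│· · · · · · · ·│6
5│· · · · ♟ · · ·│5
4│· · · · · · · ·│4
3│· · · · · ♘ · ·│3
2│♙ ♙ ♙ ♙ ♙ ♙ ♙ ♙│2
1│♖ · ♗ ♕ ♔ ♗ · ♖│1
  ─────────────────
  a b c d e f g h

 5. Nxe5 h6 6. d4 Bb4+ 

  a b c d e f g h
  ─────────────────
8│♜ ♞ ♝ · ♚ · · ♜│8
7│♟ ♟ ♛ ♟ · ♟ ♟ ·│7
6│· · · · · · · ♟│6
5│· · · · ♘ · · ·│5
4│· ♝ · ♙ · · · ·│4
3│· · · · · · · ·│3
2│♙ ♙ ♙ · ♙ ♙ ♙ ♙│2
1│♖ · ♗ ♕ ♔ ♗ · ♖│1
  ─────────────────
  a b c d e f g h

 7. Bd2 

  a b c d e f g h
  ─────────────────
8│♜ ♞ ♝ · ♚ · · ♜│8
7│♟ ♟ ♛ ♟ · ♟ ♟ ·│7
6│· · · · · · · ♟│6
5│· · · · ♘ · · ·│5
4│· ♝ · ♙ · · · ·│4
3│· · · · · · · ·│3
2│♙ ♙ ♙ ♗ ♙ ♙ ♙ ♙│2
1│♖ · · ♕ ♔ ♗ · ♖│1
  ─────────────────
  a b c d e f g h


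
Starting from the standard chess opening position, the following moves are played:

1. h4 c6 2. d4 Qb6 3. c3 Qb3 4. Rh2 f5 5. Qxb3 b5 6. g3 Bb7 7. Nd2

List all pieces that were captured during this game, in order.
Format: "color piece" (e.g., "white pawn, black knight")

Tracking captures:
  Qxb3: captured black queen

black queen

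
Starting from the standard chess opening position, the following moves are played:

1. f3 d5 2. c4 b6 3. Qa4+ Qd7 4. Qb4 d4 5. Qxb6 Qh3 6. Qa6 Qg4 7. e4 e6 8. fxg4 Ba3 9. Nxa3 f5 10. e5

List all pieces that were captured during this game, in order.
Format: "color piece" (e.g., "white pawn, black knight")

Tracking captures:
  Qxb6: captured black pawn
  fxg4: captured black queen
  Nxa3: captured black bishop

black pawn, black queen, black bishop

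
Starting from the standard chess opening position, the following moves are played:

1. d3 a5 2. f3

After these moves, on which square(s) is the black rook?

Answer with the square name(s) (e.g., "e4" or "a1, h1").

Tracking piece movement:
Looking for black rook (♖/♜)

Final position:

  a b c d e f g h
  ─────────────────
8│♜ ♞ ♝ ♛ ♚ ♝ ♞ ♜│8
7│· ♟ ♟ ♟ ♟ ♟ ♟ ♟│7
6│· · · · · · · ·│6
5│♟ · · · · · · ·│5
4│· · · · · · · ·│4
3│· · · ♙ · ♙ · ·│3
2│♙ ♙ ♙ · ♙ · ♙ ♙│2
1│♖ ♘ ♗ ♕ ♔ ♗ ♘ ♖│1
  ─────────────────
  a b c d e f g h


a8, h8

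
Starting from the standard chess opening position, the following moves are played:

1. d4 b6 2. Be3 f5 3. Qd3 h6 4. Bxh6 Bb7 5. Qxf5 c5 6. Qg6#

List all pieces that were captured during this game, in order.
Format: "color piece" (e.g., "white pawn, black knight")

Tracking captures:
  Bxh6: captured black pawn
  Qxf5: captured black pawn

black pawn, black pawn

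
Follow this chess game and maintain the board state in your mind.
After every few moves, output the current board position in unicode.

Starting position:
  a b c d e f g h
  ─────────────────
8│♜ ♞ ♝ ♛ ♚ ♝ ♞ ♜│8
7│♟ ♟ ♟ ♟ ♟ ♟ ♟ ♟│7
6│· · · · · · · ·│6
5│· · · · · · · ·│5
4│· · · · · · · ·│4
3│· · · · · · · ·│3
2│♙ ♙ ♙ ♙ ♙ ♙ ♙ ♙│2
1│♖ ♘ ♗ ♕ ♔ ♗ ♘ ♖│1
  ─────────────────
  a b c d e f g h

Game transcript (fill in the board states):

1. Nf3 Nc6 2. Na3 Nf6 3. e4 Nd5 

  a b c d e f g h
  ─────────────────
8│♜ · ♝ ♛ ♚ ♝ · ♜│8
7│♟ ♟ ♟ ♟ ♟ ♟ ♟ ♟│7
6│· · ♞ · · · · ·│6
5│· · · ♞ · · · ·│5
4│· · · · ♙ · · ·│4
3│♘ · · · · ♘ · ·│3
2│♙ ♙ ♙ ♙ · ♙ ♙ ♙│2
1│♖ · ♗ ♕ ♔ ♗ · ♖│1
  ─────────────────
  a b c d e f g h

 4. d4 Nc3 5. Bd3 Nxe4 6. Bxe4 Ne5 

  a b c d e f g h
  ─────────────────
8│♜ · ♝ ♛ ♚ ♝ · ♜│8
7│♟ ♟ ♟ ♟ ♟ ♟ ♟ ♟│7
6│· · · · · · · ·│6
5│· · · · ♞ · · ·│5
4│· · · ♙ ♗ · · ·│4
3│♘ · · · · ♘ · ·│3
2│♙ ♙ ♙ · · ♙ ♙ ♙│2
1│♖ · ♗ ♕ ♔ · · ♖│1
  ─────────────────
  a b c d e f g h

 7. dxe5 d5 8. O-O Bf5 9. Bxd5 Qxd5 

  a b c d e f g h
  ─────────────────
8│♜ · · · ♚ ♝ · ♜│8
7│♟ ♟ ♟ · ♟ ♟ ♟ ♟│7
6│· · · · · · · ·│6
5│· · · ♛ ♙ ♝ · ·│5
4│· · · · · · · ·│4
3│♘ · · · · ♘ · ·│3
2│♙ ♙ ♙ · · ♙ ♙ ♙│2
1│♖ · ♗ ♕ · ♖ ♔ ·│1
  ─────────────────
  a b c d e f g h

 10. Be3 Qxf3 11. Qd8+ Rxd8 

  a b c d e f g h
  ─────────────────
8│· · · ♜ ♚ ♝ · ♜│8
7│♟ ♟ ♟ · ♟ ♟ ♟ ♟│7
6│· · · · · · · ·│6
5│· · · · ♙ ♝ · ·│5
4│· · · · · · · ·│4
3│♘ · · · ♗ ♛ · ·│3
2│♙ ♙ ♙ · · ♙ ♙ ♙│2
1│♖ · · · · ♖ ♔ ·│1
  ─────────────────
  a b c d e f g h


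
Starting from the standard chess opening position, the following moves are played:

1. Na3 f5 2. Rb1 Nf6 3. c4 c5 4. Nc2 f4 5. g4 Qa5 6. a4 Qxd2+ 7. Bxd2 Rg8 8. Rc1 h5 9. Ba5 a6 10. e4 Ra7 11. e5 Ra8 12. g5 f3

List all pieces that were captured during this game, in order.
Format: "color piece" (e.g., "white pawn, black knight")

Tracking captures:
  Qxd2+: captured white pawn
  Bxd2: captured black queen

white pawn, black queen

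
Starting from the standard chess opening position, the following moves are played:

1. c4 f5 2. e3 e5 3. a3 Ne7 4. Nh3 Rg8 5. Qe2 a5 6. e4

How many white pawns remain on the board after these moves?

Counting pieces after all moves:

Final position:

  a b c d e f g h
  ─────────────────
8│♜ ♞ ♝ ♛ ♚ ♝ ♜ ·│8
7│· ♟ ♟ ♟ ♞ · ♟ ♟│7
6│· · · · · · · ·│6
5│♟ · · · ♟ ♟ · ·│5
4│· · ♙ · ♙ · · ·│4
3│♙ · · · · · · ♘│3
2│· ♙ · ♙ ♕ ♙ ♙ ♙│2
1│♖ ♘ ♗ · ♔ ♗ · ♖│1
  ─────────────────
  a b c d e f g h


8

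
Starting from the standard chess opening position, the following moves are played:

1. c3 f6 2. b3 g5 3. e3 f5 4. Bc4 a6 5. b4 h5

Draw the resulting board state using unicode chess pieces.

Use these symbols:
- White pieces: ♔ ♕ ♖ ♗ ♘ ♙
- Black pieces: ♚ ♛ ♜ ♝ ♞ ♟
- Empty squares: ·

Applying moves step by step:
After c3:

♜ ♞ ♝ ♛ ♚ ♝ ♞ ♜
♟ ♟ ♟ ♟ ♟ ♟ ♟ ♟
· · · · · · · ·
· · · · · · · ·
· · · · · · · ·
· · ♙ · · · · ·
♙ ♙ · ♙ ♙ ♙ ♙ ♙
♖ ♘ ♗ ♕ ♔ ♗ ♘ ♖


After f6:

♜ ♞ ♝ ♛ ♚ ♝ ♞ ♜
♟ ♟ ♟ ♟ ♟ · ♟ ♟
· · · · · ♟ · ·
· · · · · · · ·
· · · · · · · ·
· · ♙ · · · · ·
♙ ♙ · ♙ ♙ ♙ ♙ ♙
♖ ♘ ♗ ♕ ♔ ♗ ♘ ♖


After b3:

♜ ♞ ♝ ♛ ♚ ♝ ♞ ♜
♟ ♟ ♟ ♟ ♟ · ♟ ♟
· · · · · ♟ · ·
· · · · · · · ·
· · · · · · · ·
· ♙ ♙ · · · · ·
♙ · · ♙ ♙ ♙ ♙ ♙
♖ ♘ ♗ ♕ ♔ ♗ ♘ ♖


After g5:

♜ ♞ ♝ ♛ ♚ ♝ ♞ ♜
♟ ♟ ♟ ♟ ♟ · · ♟
· · · · · ♟ · ·
· · · · · · ♟ ·
· · · · · · · ·
· ♙ ♙ · · · · ·
♙ · · ♙ ♙ ♙ ♙ ♙
♖ ♘ ♗ ♕ ♔ ♗ ♘ ♖


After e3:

♜ ♞ ♝ ♛ ♚ ♝ ♞ ♜
♟ ♟ ♟ ♟ ♟ · · ♟
· · · · · ♟ · ·
· · · · · · ♟ ·
· · · · · · · ·
· ♙ ♙ · ♙ · · ·
♙ · · ♙ · ♙ ♙ ♙
♖ ♘ ♗ ♕ ♔ ♗ ♘ ♖


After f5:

♜ ♞ ♝ ♛ ♚ ♝ ♞ ♜
♟ ♟ ♟ ♟ ♟ · · ♟
· · · · · · · ·
· · · · · ♟ ♟ ·
· · · · · · · ·
· ♙ ♙ · ♙ · · ·
♙ · · ♙ · ♙ ♙ ♙
♖ ♘ ♗ ♕ ♔ ♗ ♘ ♖


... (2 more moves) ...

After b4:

♜ ♞ ♝ ♛ ♚ ♝ ♞ ♜
· ♟ ♟ ♟ ♟ · · ♟
♟ · · · · · · ·
· · · · · ♟ ♟ ·
· ♙ ♗ · · · · ·
· · ♙ · ♙ · · ·
♙ · · ♙ · ♙ ♙ ♙
♖ ♘ ♗ ♕ ♔ · ♘ ♖


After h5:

♜ ♞ ♝ ♛ ♚ ♝ ♞ ♜
· ♟ ♟ ♟ ♟ · · ·
♟ · · · · · · ·
· · · · · ♟ ♟ ♟
· ♙ ♗ · · · · ·
· · ♙ · ♙ · · ·
♙ · · ♙ · ♙ ♙ ♙
♖ ♘ ♗ ♕ ♔ · ♘ ♖



  a b c d e f g h
  ─────────────────
8│♜ ♞ ♝ ♛ ♚ ♝ ♞ ♜│8
7│· ♟ ♟ ♟ ♟ · · ·│7
6│♟ · · · · · · ·│6
5│· · · · · ♟ ♟ ♟│5
4│· ♙ ♗ · · · · ·│4
3│· · ♙ · ♙ · · ·│3
2│♙ · · ♙ · ♙ ♙ ♙│2
1│♖ ♘ ♗ ♕ ♔ · ♘ ♖│1
  ─────────────────
  a b c d e f g h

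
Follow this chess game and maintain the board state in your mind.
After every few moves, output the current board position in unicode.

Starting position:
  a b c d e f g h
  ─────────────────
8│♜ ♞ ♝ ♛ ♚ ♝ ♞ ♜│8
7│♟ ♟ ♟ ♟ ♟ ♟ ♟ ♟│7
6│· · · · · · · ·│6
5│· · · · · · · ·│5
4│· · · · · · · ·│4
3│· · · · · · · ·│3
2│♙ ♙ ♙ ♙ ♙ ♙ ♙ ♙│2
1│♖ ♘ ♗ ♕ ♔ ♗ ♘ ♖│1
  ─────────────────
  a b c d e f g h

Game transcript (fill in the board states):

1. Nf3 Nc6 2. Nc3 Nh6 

  a b c d e f g h
  ─────────────────
8│♜ · ♝ ♛ ♚ ♝ · ♜│8
7│♟ ♟ ♟ ♟ ♟ ♟ ♟ ♟│7
6│· · ♞ · · · · ♞│6
5│· · · · · · · ·│5
4│· · · · · · · ·│4
3│· · ♘ · · ♘ · ·│3
2│♙ ♙ ♙ ♙ ♙ ♙ ♙ ♙│2
1│♖ · ♗ ♕ ♔ ♗ · ♖│1
  ─────────────────
  a b c d e f g h

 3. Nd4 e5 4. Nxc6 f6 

  a b c d e f g h
  ─────────────────
8│♜ · ♝ ♛ ♚ ♝ · ♜│8
7│♟ ♟ ♟ ♟ · · ♟ ♟│7
6│· · ♘ · · ♟ · ♞│6
5│· · · · ♟ · · ·│5
4│· · · · · · · ·│4
3│· · ♘ · · · · ·│3
2│♙ ♙ ♙ ♙ ♙ ♙ ♙ ♙│2
1│♖ · ♗ ♕ ♔ ♗ · ♖│1
  ─────────────────
  a b c d e f g h

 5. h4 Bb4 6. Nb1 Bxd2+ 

  a b c d e f g h
  ─────────────────
8│♜ · ♝ ♛ ♚ · · ♜│8
7│♟ ♟ ♟ ♟ · · ♟ ♟│7
6│· · ♘ · · ♟ · ♞│6
5│· · · · ♟ · · ·│5
4│· · · · · · · ♙│4
3│· · · · · · · ·│3
2│♙ ♙ ♙ ♝ ♙ ♙ ♙ ·│2
1│♖ ♘ ♗ ♕ ♔ ♗ · ♖│1
  ─────────────────
  a b c d e f g h

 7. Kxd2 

  a b c d e f g h
  ─────────────────
8│♜ · ♝ ♛ ♚ · · ♜│8
7│♟ ♟ ♟ ♟ · · ♟ ♟│7
6│· · ♘ · · ♟ · ♞│6
5│· · · · ♟ · · ·│5
4│· · · · · · · ♙│4
3│· · · · · · · ·│3
2│♙ ♙ ♙ ♔ ♙ ♙ ♙ ·│2
1│♖ ♘ ♗ ♕ · ♗ · ♖│1
  ─────────────────
  a b c d e f g h
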